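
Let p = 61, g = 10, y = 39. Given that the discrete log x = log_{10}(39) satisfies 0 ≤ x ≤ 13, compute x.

2

Compute 10^0 mod 61 = 1, then multiply by 10 repeatedly:
  10^0=1  10^1=10  10^2=39
Found 39 at exponent 2.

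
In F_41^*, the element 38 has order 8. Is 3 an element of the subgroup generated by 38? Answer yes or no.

yes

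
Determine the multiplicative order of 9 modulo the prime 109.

27

The order of 9 must divide p − 1 = 108 = 2^2 · 3^3.
Divisors: 1, 2, 3, 4, 6, 9, 12, 18, 27, 36, 54, 108.
Check each in increasing order: 9^1 ≡ 9;  9^2 ≡ 81;  9^3 ≡ 75;  9^4 ≡ 21;  9^6 ≡ 66;  9^9 ≡ 45;  9^12 ≡ 105;  9^18 ≡ 63;  9^27 ≡ 1.
Smallest exponent giving 1 is 27.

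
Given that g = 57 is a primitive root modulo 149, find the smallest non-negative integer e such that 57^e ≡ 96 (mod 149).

4

Successive powers of 57 modulo 149:
  57^0=1  57^1=57  57^2=120  57^3=135  57^4=96
So 57^4 ≡ 96 (mod 149), giving e = 4.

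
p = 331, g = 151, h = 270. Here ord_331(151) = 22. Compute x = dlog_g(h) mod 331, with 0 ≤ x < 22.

Successive powers of 151 modulo 331:
  151^0=1  151^1=151  151^2=293  151^3=220  151^4=120  151^5=246
  151^6=74  151^7=251  151^8=167  151^9=61  151^10=274  151^11=330
  151^12=180  151^13=38  151^14=111  151^15=211  151^16=85  151^17=257
  151^18=80  151^19=164  151^20=270
So 151^20 ≡ 270 (mod 331), giving x = 20.

20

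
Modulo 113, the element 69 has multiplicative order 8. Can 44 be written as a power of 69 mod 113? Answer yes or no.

yes

⟨69⟩ has order 8; its elements mod 113 are {1, 15, 18, 44, 69, 95, 98, 112}.
44 is in this set.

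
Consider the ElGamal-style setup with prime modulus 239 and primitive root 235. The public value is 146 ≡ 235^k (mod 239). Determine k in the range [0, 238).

11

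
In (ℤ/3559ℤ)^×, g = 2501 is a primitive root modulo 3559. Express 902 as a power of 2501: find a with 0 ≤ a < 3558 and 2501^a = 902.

Baby-step giant-step with m = ceil(sqrt(3558)) = 60.
Baby table (2501^j mod 3559 for j=0..59):
  0:1  1:2501  2:1838  3:2169  4:753  5:542  6:3122  7:3235
  8:1128  9:2400  10:1926  11:1599  12:2342  13:2787  14:1765  15:1105
  16:1821  17:2360  18:1538  19:2818  20:998  21:1139  22:1439  23:790
  24:545  25:3507  26:1631  27:517  28:1100  29:3552  30:288  31:1370
  32:2612  33:1847  34:3324  35:3059  36:2268  37:2781  38:995  39:754
  40:3043  41:1401  42:1845  43:1881  44:2942  45:1489  46:1275  47:3470
  48:1628  49:132  50:2704  51:604  52:1588  53:3303  54:364  55:2819
  56:3499  57:2977  58:49  59:1543
Giant step factor: 2501^(-60) ≡ 1254 (mod 3559).
Scan 902·1254^i mod 3559 for i = 0, 1, …:
  i=0: 902   i=1: 2905   i=2: 2013   i=3: 971
  i=4: 456   i=5: 2384   i=6: 3535   i=7: 1935
  i=8: 2811   i=9: 1584     …   i=51: 3188
  i=52: 995
Match at i=52, j=38: a = 52·60 + 38 = 3158.

3158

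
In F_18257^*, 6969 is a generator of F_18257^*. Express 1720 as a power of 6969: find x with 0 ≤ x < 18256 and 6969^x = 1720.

Baby-step giant-step with m = ceil(sqrt(18256)) = 136.
Baby table (6969^j mod 18257 for j=0..135):
  0:1  1:6969  2:3341  3:5754  4:7254  5:17750  6:8575  7:4014
  8:3842  9:10136  10:1451  11:15898  12:9686  13:5605  14:9522  15:12880
  16:9308  17:331  18:6357  19:10451  20:5846  21:9407  22:14753  23:8490
  24:14130  25:11969  26:13985  27:5599  28:4222  29:11091  30:11298  31:11578
  32:9399  33:13772  34:19  35:4612  36:8708  37:18041  38:10027  39:8624
  40:16869  41:3238  42:18227  43:10014  44:9312  45:9950  46:1464  47:15210
  48:16605  49:7379  50:12539  51:6289  52:11241  53:15999  54:1532  55:14420
  56:6452  57:15254  58:12872  59:8327  60:10117  61:15096  62:7190  63:9902
  64:13835  65:898  66:14268  67:6070  68:361  69:14600  70:1139  71:14153
  72:7943  73:17800  74:10142  75:6751  76:17687  77:7696  78:12615  79:6480
  80:9559  81:15135  82:5126  83:12402  84:900  85:9949  86:12752  87:11869
  88:10851  89:125  90:13046  91:15971  92:7227  93:12157  94:9653  95:12969
  96:8811  97:5568  98:7267  99:17062  100:15494  101:5788  102:6859  103:3545
  104:3384  105:13309  106:4861  107:9574  108:10128  109:470  110:7427  111:168
  112:2344  113:13578  114:17308  115:13710  116:6109  117:16554  118:17100  119:6461
  120:4947  121:6427  122:5342  123:2375  124:10533  125:11337  126:9514  127:11899
  128:837  129:9070  130:3096  131:14507  132:10274  133:13809  134:2274  135:430
Giant step factor: 6969^(-136) ≡ 13776 (mod 18257).
Scan 1720·13776^i mod 18257 for i = 0, 1, …:
  i=0: 1720   i=1: 15391   i=2: 7875   i=3: 2906
  i=4: 13712   i=5: 9590   i=6: 4188   i=7: 1768
  i=8: 1130   i=9: 11916     …   i=53: 8930
  i=54: 4014
Match at i=54, j=7: x = 54·136 + 7 = 7351.

7351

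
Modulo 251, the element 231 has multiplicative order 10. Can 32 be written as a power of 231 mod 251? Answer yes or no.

yes

32 ∈ ⟨231⟩ iff 32^10 ≡ 1 (mod 251), since |⟨231⟩| = 10.
32^10 mod 251 = 1.
Since 1 = 1, 32 lies in the subgroup.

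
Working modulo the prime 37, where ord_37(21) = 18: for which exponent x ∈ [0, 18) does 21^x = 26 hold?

Successive powers of 21 modulo 37:
  21^0=1  21^1=21  21^2=34  21^3=11  21^4=9  21^5=4
  21^6=10  21^7=25  21^8=7  21^9=36  21^10=16  21^11=3
  21^12=26
So 21^12 ≡ 26 (mod 37), giving x = 12.

12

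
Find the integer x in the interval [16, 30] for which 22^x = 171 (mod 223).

Compute 22^16 mod 223 = 37, then multiply by 22 repeatedly:
  22^16=37  22^17=145  22^18=68  22^19=158  22^20=131
  22^21=206  22^22=72  22^23=23  22^24=60  22^25=205
  22^26=50  22^27=208  22^28=116  22^29=99  22^30=171
Found 171 at exponent 30.

30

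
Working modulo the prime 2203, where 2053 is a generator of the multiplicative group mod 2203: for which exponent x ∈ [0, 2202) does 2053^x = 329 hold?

1358

Baby-step giant-step with m = ceil(sqrt(2202)) = 47.
Baby table (2053^j mod 2203 for j=0..46):
  0:1  1:2053  2:470  3:2199  4:600  5:323  6:16  7:2006
  8:911  9:2139  10:788  11:762  12:256  13:1254  14:1358  15:1179
  16:1593  17:1177  18:1893  19:237  20:1901  21:1240  22:1255  23:1208
  24:1649  25:1589  26:1777  27:13  28:253  29:1704  30:2151  31:1191
  32:1996  33:208  34:1845  35:828  36:1371  37:1432  38:1094  39:1125
  40:881  41:30  42:2109  43:882  44:2083  45:376  46:878
Giant step factor: 2053^(-47) ≡ 794 (mod 2203).
Scan 329·794^i mod 2203 for i = 0, 1, …:
  i=0: 329   i=1: 1272   i=2: 994   i=3: 562
  i=4: 1222   i=5: 948   i=6: 1489   i=7: 1458
  i=8: 1077   i=9: 374     …   i=27: 1143
  i=28: 2109
Match at i=28, j=42: x = 28·47 + 42 = 1358.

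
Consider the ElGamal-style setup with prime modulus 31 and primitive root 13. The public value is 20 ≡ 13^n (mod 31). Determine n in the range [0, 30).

Successive powers of 13 modulo 31:
  13^0=1  13^1=13  13^2=14  13^3=27  13^4=10  13^5=6
  13^6=16  13^7=22  13^8=7  13^9=29  13^10=5  13^11=3
  13^12=8  13^13=11  13^14=19  13^15=30  13^16=18  13^17=17
  13^18=4  13^19=21  13^20=25  13^21=15  13^22=9  13^23=24
  13^24=2  13^25=26  13^26=28  13^27=23  13^28=20
So 13^28 ≡ 20 (mod 31), giving n = 28.

28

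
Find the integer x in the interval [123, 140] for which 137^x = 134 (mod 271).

136

Compute 137^123 mod 271 = 24, then multiply by 137 repeatedly:
  137^123=24  137^124=36  137^125=54  137^126=81  137^127=257
  137^128=250  137^129=104  137^130=156  137^131=234  137^132=80
  137^133=120  137^134=180  137^135=270  137^136=134
Found 134 at exponent 136.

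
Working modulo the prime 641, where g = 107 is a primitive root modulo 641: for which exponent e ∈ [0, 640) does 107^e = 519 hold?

55

Baby-step giant-step with m = ceil(sqrt(640)) = 26.
Baby table (107^j mod 641 for j=0..25):
  0:1  1:107  2:552  3:92  4:229  5:145  6:131  7:556
  8:520  9:514  10:513  11:406  12:495  13:403  14:174  15:29
  16:539  17:624  18:104  19:231  20:359  21:594  22:99  23:337
  24:163  25:134
Giant step factor: 107^(-26) ≡ 421 (mod 641).
Scan 519·421^i mod 641 for i = 0, 1, …:
  i=0: 519   i=1: 559   i=2: 92
Match at i=2, j=3: e = 2·26 + 3 = 55.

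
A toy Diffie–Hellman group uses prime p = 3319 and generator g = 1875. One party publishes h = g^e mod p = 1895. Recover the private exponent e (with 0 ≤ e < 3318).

Baby-step giant-step with m = ceil(sqrt(3318)) = 58.
Baby table (1875^j mod 3319 for j=0..57):
  0:1  1:1875  2:804  3:674  4:2530  5:899  6:2892  7:2573
  8:1868  9:955  10:1684  11:1131  12:3103  13:3237  14:2243  15:452
  16:1155  17:1637  18:2619  19:1824  20:1430  21:2817  22:1346  23:1310
  24:190  25:1117  26:86  27:1938  28:2764  29:1541  30:1845  31:977
  32:3106  33:2224  34:1336  35:2474  36:2107  37:1015  38:1338  39:2905
  40:396  41:2363  42:3079  43:1384  44:2861  45:871  46:177  47:3294
  48:2910  49:3133  50:3064  51:3130  52:758  53:718  54:2055  55:3085
  56:2677  57:1047
Giant step factor: 1875^(-58) ≡ 784 (mod 3319).
Scan 1895·784^i mod 3319 for i = 0, 1, …:
  i=0: 1895   i=1: 2087   i=2: 3260   i=3: 210
  i=4: 2009   i=5: 1850   i=6: 3316   i=7: 967
  i=8: 1396   i=9: 2513     …   i=32: 1596
  i=33: 1
Match at i=33, j=0: e = 33·58 + 0 = 1914.

1914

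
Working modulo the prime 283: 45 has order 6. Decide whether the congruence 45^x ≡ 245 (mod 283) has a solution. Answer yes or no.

no

⟨45⟩ has order 6; its elements mod 283 are {1, 44, 45, 238, 239, 282}.
245 is not in this set.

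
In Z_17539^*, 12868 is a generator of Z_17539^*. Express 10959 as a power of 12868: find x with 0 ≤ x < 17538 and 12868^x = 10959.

8933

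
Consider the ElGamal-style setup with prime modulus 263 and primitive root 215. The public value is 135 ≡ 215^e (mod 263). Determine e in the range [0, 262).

241

Baby-step giant-step with m = ceil(sqrt(262)) = 17.
Baby table (215^j mod 263 for j=0..16):
  0:1  1:215  2:200  3:131  4:24  5:163  6:66  7:251
  8:50  9:230  10:6  11:238  12:148  13:260  14:144  15:189
  16:133
Giant step factor: 215^(-17) ≡ 84 (mod 263).
Scan 135·84^i mod 263 for i = 0, 1, …:
  i=0: 135   i=1: 31   i=2: 237   i=3: 183
  i=4: 118   i=5: 181   i=6: 213   i=7: 8
  i=8: 146   i=9: 166     …   i=13: 36
  i=14: 131
Match at i=14, j=3: e = 14·17 + 3 = 241.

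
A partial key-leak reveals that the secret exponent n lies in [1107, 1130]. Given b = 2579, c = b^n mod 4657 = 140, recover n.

Compute 2579^1107 mod 4657 = 574, then multiply by 2579 repeatedly:
  2579^1107=574  2579^1108=4077  2579^1109=3734  2579^1110=3967  2579^1111=4121
  2579^1112=785  2579^1113=3377  2579^1114=693  2579^1115=3616  2579^1116=2350
  2579^1117=1893  2579^1118=1511  2579^1119=3617  2579^1120=272  2579^1121=2938
  2579^1122=163  2579^1123=1247  2579^1124=2683  2579^1125=3812  2579^1126=221
  2579^1127=1805  2579^1128=2752  2579^1129=140
Found 140 at exponent 1129.

1129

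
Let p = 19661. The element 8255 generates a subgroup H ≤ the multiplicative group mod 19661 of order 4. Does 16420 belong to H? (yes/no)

no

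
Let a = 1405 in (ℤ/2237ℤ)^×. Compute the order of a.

The order of 1405 must divide p − 1 = 2236 = 2^2 · 13 · 43.
Divisors: 1, 2, 4, 13, 26, 43, 52, 86, 172, 559, 1118, 2236.
Check each in increasing order: 1405^1 ≡ 1405;  1405^2 ≡ 991;  1405^4 ≡ 38;  1405^13 ≡ 1429;  1405^26 ≡ 1897;  1405^43 ≡ 1518;  1405^52 ≡ 1513;  1405^86 ≡ 214;  1405^172 ≡ 1056;  1405^559 ≡ 2236;  1405^1118 ≡ 1.
Smallest exponent giving 1 is 1118.

1118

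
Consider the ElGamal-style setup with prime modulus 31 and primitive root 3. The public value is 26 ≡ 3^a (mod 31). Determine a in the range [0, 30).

5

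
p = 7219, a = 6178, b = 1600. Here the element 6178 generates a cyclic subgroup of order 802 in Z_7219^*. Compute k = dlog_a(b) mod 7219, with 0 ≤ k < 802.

176

Baby-step giant-step with m = ceil(sqrt(802)) = 29.
Baby table (6178^j mod 7219 for j=0..28):
  0:1  1:6178  2:831  3:1209  4:4756  5:1238  6:3443  7:3680
  8:2409  9:4443  10:2216  11:3224  12:651  13:895  14:6775  15:188
  16:6424  17:4629  18:3503  19:6191  20:1736  21:4793  22:6035  23:5314
  24:5099  25:5125  26:6935  27:6884  28:2223
Giant step factor: 6178^(-29) ≡ 780 (mod 7219).
Scan 1600·780^i mod 7219 for i = 0, 1, …:
  i=0: 1600   i=1: 6332   i=2: 1164   i=3: 5545
  i=4: 919   i=5: 2139   i=6: 831
Match at i=6, j=2: k = 6·29 + 2 = 176.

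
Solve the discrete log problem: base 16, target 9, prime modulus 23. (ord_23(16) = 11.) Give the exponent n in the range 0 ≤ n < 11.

4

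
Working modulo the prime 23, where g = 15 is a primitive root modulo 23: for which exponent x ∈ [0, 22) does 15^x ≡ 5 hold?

Successive powers of 15 modulo 23:
  15^0=1  15^1=15  15^2=18  15^3=17  15^4=2  15^5=7
  15^6=13  15^7=11  15^8=4  15^9=14  15^10=3  15^11=22
  15^12=8  15^13=5
So 15^13 ≡ 5 (mod 23), giving x = 13.

13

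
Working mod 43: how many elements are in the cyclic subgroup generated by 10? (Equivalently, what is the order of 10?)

The order of 10 must divide p − 1 = 42 = 2 · 3 · 7.
Divisors: 1, 2, 3, 6, 7, 14, 21, 42.
Check each in increasing order: 10^1 ≡ 10;  10^2 ≡ 14;  10^3 ≡ 11;  10^6 ≡ 35;  10^7 ≡ 6;  10^14 ≡ 36;  10^21 ≡ 1.
Smallest exponent giving 1 is 21.

21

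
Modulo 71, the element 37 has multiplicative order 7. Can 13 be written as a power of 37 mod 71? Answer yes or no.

⟨37⟩ has order 7; its elements mod 71 are {1, 20, 30, 32, 37, 45, 48}.
13 is not in this set.

no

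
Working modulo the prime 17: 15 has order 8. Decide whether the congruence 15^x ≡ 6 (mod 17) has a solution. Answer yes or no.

⟨15⟩ has order 8; its elements mod 17 are {1, 2, 4, 8, 9, 13, 15, 16}.
6 is not in this set.

no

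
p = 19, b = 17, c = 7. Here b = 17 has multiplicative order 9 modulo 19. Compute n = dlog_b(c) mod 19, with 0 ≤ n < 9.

Successive powers of 17 modulo 19:
  17^0=1  17^1=17  17^2=4  17^3=11  17^4=16  17^5=6
  17^6=7
So 17^6 ≡ 7 (mod 19), giving n = 6.

6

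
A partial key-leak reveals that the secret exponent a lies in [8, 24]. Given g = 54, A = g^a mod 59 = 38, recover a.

21

Compute 54^8 mod 59 = 45, then multiply by 54 repeatedly:
  54^8=45  54^9=11  54^10=4  54^11=39  54^12=41
  54^13=31  54^14=22  54^15=8  54^16=19  54^17=23
  54^18=3  54^19=44  54^20=16  54^21=38
Found 38 at exponent 21.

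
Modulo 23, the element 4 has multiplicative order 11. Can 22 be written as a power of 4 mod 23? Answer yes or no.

no

⟨4⟩ has order 11; its elements mod 23 are {1, 2, 3, 4, 6, 8, 9, 12, 13, 16, 18}.
22 is not in this set.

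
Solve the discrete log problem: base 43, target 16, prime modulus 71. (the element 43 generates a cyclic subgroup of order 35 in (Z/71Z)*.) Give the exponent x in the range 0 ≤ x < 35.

18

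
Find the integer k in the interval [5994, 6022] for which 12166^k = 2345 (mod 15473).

Compute 12166^5994 mod 15473 = 15464, then multiply by 12166 repeatedly:
  12166^5994=15464  12166^5995=14290  12166^5996=12985  12166^5997=11653  12166^5998=6772
  12166^5999=9900  12166^6000=1568  12166^6001=13552  12166^6002=8817  12166^6003=8786
  12166^6004=2992  12166^6005=8176  12166^6006=8772  12166^6007=2871  12166^6008=6025
  12166^6009=4549  12166^6010=11686  12166^6011=5952  12166^6012=13865  12166^6013=10417
  12166^6014=9352  12166^6015=3463  12166^6016=13352  12166^6017=4878  12166^6018=6793
  12166^6019=2345
Found 2345 at exponent 6019.

6019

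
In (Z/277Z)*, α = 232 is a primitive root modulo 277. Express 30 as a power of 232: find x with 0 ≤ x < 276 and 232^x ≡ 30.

252

Baby-step giant-step with m = ceil(sqrt(276)) = 17.
Baby table (232^j mod 277 for j=0..16):
  0:1  1:232  2:86  3:8  4:194  5:134  6:64  7:167
  8:241  9:235  10:228  11:266  12:218  13:162  14:189  15:82
  16:188
Giant step factor: 232^(-17) ≡ 24 (mod 277).
Scan 30·24^i mod 277 for i = 0, 1, …:
  i=0: 30   i=1: 166   i=2: 106   i=3: 51
  i=4: 116   i=5: 14   i=6: 59   i=7: 31
  i=8: 190   i=9: 128     …   i=13: 181
  i=14: 189
Match at i=14, j=14: x = 14·17 + 14 = 252.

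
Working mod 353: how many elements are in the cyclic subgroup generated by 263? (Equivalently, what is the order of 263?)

352

The order of 263 must divide p − 1 = 352 = 2^5 · 11.
Divisors: 1, 2, 4, 8, 11, 16, 22, 32, 44, 88, 176, 352.
Check each in increasing order: 263^1 ≡ 263;  263^2 ≡ 334;  263^4 ≡ 8;  263^8 ≡ 64;  263^11 ≡ 10;  263^16 ≡ 213;  263^22 ≡ 100;  263^32 ≡ 185;  263^44 ≡ 116;  263^88 ≡ 42;  263^176 ≡ 352;  263^352 ≡ 1.
Smallest exponent giving 1 is 352.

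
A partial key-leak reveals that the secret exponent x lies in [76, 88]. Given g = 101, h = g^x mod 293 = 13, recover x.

Compute 101^76 mod 293 = 65, then multiply by 101 repeatedly:
  101^76=65  101^77=119  101^78=6  101^79=20  101^80=262
  101^81=92  101^82=209  101^83=13
Found 13 at exponent 83.

83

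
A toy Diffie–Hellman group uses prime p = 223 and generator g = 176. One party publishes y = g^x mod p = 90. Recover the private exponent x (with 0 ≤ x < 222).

Baby-step giant-step with m = ceil(sqrt(222)) = 15.
Baby table (176^j mod 223 for j=0..14):
  0:1  1:176  2:202  3:95  4:218  5:12  6:105  7:194
  8:25  9:163  10:144  11:145  12:98  13:77  14:172
Giant step factor: 176^(-15) ≡ 219 (mod 223).
Scan 90·219^i mod 223 for i = 0, 1, …:
  i=0: 90   i=1: 86   i=2: 102   i=3: 38
  i=4: 71   i=5: 162   i=6: 21   i=7: 139
  i=8: 113   i=9: 217   i=10: 24   i=11: 127
  i=12: 161   i=13: 25
Match at i=13, j=8: x = 13·15 + 8 = 203.

203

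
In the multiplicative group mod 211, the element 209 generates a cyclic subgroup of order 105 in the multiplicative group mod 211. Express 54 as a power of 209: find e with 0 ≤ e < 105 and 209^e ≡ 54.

25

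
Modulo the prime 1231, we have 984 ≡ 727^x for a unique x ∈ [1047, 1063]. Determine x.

1059

Compute 727^1047 mod 1231 = 1056, then multiply by 727 repeatedly:
  727^1047=1056  727^1048=799  727^1049=1072  727^1050=121  727^1051=566
  727^1052=328  727^1053=873  727^1054=706  727^1055=1166  727^1056=754
  727^1057=363  727^1058=467  727^1059=984
Found 984 at exponent 1059.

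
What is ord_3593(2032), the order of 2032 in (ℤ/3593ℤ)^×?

1796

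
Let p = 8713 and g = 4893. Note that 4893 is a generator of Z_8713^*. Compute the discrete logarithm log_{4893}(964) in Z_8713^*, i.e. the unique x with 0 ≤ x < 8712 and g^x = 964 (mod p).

Baby-step giant-step with m = ceil(sqrt(8712)) = 94.
Baby table (4893^j mod 8713 for j=0..93):
  0:1  1:4893  2:6838  3:414  4:4286  5:7920  6:5849  7:5665
  8:2792  9:7985  10:1513  11:5772  12:3563  13:7759  14:2246  15:2585
  16:5842  17:6266  18:7204  19:5087  20:6363  21:2610  22:6185  23:2956
  24:128  25:7681  26:3964  27:714  28:8402  29:3052  30:8067  31:1941
  32:143  33:2659  34:1978  35:6924  36:2988  37:8583  38:8672  39:8499
  40:7171  41:452  42:7247  43:6374  44:4155  45:2986  46:7510  47:3709
  48:7671  49:7312  50:2038  51:4262  52:3757  53:7284  54:4442  55:4484
  56:878  57:545  58:507  59:6259  60:7805  61:786  62:3465  63:7460
  64:3023  65:5578  66:4038  67:5563  68:347  69:7549  70:2850  71:4250
  72:6032  73:3645  74:8187  75:5330  76:1681  77:61  78:2231  79:7607
  80:7828  81:56  82:3905  83:8269  84:5758  85:4765  86:7870  87:5163
  88:3572  89:8231  90:2797  91:6311  92:851  93:7842
Giant step factor: 4893^(-94) ≡ 4615 (mod 8713).
Scan 964·4615^i mod 8713 for i = 0, 1, …:
  i=0: 964   i=1: 5230   i=2: 1440   i=3: 6294
  i=4: 6381   i=5: 7088   i=6: 2518   i=7: 6141
  i=8: 6039   i=9: 5811     …   i=59: 8303
  i=60: 7284
Match at i=60, j=53: x = 60·94 + 53 = 5693.

5693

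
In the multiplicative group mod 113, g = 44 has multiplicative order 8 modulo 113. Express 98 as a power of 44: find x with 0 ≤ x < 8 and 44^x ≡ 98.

6

Successive powers of 44 modulo 113:
  44^0=1  44^1=44  44^2=15  44^3=95  44^4=112  44^5=69
  44^6=98
So 44^6 ≡ 98 (mod 113), giving x = 6.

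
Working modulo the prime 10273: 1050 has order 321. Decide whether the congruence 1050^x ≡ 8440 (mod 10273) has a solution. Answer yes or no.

yes

8440 ∈ ⟨1050⟩ iff 8440^321 ≡ 1 (mod 10273), since |⟨1050⟩| = 321.
8440^321 mod 10273 = 1.
Since 1 = 1, 8440 lies in the subgroup.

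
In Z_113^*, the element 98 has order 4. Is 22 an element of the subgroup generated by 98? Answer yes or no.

no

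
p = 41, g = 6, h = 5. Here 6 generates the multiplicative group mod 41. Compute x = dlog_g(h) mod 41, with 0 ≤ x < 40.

22

Successive powers of 6 modulo 41:
  6^0=1  6^1=6  6^2=36  6^3=11  6^4=25  6^5=27
  6^6=39  6^7=29  6^8=10  6^9=19  6^10=32  6^11=28
  6^12=4  6^13=24  6^14=21  6^15=3  6^16=18  6^17=26
  6^18=33  6^19=34  6^20=40  6^21=35  6^22=5
So 6^22 ≡ 5 (mod 41), giving x = 22.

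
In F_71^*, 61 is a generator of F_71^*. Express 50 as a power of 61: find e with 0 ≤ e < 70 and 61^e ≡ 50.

8

Successive powers of 61 modulo 71:
  61^0=1  61^1=61  61^2=29  61^3=65  61^4=60  61^5=39
  61^6=36  61^7=66  61^8=50
So 61^8 ≡ 50 (mod 71), giving e = 8.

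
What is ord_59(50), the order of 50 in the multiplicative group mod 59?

The order of 50 must divide p − 1 = 58 = 2 · 29.
Divisors: 1, 2, 29, 58.
Check each in increasing order: 50^1 ≡ 50;  50^2 ≡ 22;  50^29 ≡ 58;  50^58 ≡ 1.
Smallest exponent giving 1 is 58.

58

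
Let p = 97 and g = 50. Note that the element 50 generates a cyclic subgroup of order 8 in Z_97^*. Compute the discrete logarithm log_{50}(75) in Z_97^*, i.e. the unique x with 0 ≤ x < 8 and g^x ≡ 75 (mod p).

2

Successive powers of 50 modulo 97:
  50^0=1  50^1=50  50^2=75
So 50^2 ≡ 75 (mod 97), giving x = 2.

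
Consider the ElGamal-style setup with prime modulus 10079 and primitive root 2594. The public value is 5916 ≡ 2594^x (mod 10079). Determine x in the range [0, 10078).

312

Baby-step giant-step with m = ceil(sqrt(10078)) = 101.
Baby table (2594^j mod 10079 for j=0..100):
  0:1  1:2594  2:6143  3:43  4:673  5:2095  6:1849  7:8781
  8:9453  9:8954  10:4660  11:3319  12:2020  13:8879  14:1611  15:6228
  16:8874  17:8799  18:5750  19:8659  20:5434  21:5354  22:9493  23:1845
  24:8484  25:5039  26:8782  27:1968  28:5018  29:4703  30:3992  31:4115
  32:649  33:313  34:5602  35:7749  36:3380  37:9069  38:600  39:4234
  40:6965  41:5642  42:640  43:7204  44:710  45:7362  46:7402  47:293
  48:4117  49:5837  50:2520  51:5688  52:9095  53:7570  54:2688  55:8083
  56:2982  57:4715  58:4883  59:7278  60:1165  61:8389  62:505  63:9779
  64:7962  65:1557  66:7258  67:9759  68:6477  69:9724  70:6398  71:6378
  72:4893  73:2981  74:2121  75:8819  76:7235  77:492  78:6294  79:8735
  80:998  81:8588  82:2682  83:2598  84:6440  85:4457  86:845  87:4787
  88:150  89:6098  90:4261  91:6450  92:160  93:1801  94:5217  95:6880
  96:6890  97:2593  98:3549  99:3979  100:630
Giant step factor: 2594^(-101) ≡ 645 (mod 10079).
Scan 5916·645^i mod 10079 for i = 0, 1, …:
  i=0: 5916   i=1: 5958   i=2: 2811   i=3: 8954
Match at i=3, j=9: x = 3·101 + 9 = 312.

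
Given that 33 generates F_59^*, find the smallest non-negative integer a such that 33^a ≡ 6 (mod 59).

Successive powers of 33 modulo 59:
  33^0=1  33^1=33  33^2=27  33^3=6
So 33^3 ≡ 6 (mod 59), giving a = 3.

3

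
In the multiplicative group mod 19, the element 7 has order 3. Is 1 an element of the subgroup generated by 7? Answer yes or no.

1 ∈ ⟨7⟩ iff 1^3 ≡ 1 (mod 19), since |⟨7⟩| = 3.
1^3 mod 19 = 1.
Since 1 = 1, 1 lies in the subgroup.

yes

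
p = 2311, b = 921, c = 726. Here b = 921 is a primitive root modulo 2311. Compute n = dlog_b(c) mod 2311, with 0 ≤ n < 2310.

Baby-step giant-step with m = ceil(sqrt(2310)) = 49.
Baby table (921^j mod 2311 for j=0..48):
  0:1  1:921  2:104  3:1033  4:1572  5:1126  6:1718  7:1554
  8:725  9:2157  10:1448  11:161  12:377  13:567  14:2232  15:1193
  16:1028  17:1589  18:606  19:1175  20:627  21:2028  22:500  23:611
  24:1158  25:1147  26:260  27:1427  28:1619  29:504  30:1984  31:1574
  32:657  33:1926  34:1309  35:1558  36:2098  37:262  38:958  39:1827
  40:259  41:506  42:1515  43:1782  44:412  45:448  46:1250  47:372
  48:584
Giant step factor: 921^(-49) ≡ 1740 (mod 2311).
Scan 726·1740^i mod 2311 for i = 0, 1, …:
  i=0: 726   i=1: 1434   i=2: 1591   i=3: 2073
  i=4: 1860   i=5: 1000   i=6: 2128   i=7: 498
  i=8: 2206   i=9: 2180     …   i=41: 1339
  i=42: 372
Match at i=42, j=47: n = 42·49 + 47 = 2105.

2105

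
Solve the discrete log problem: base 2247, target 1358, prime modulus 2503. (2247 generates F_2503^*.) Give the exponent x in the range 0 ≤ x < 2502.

922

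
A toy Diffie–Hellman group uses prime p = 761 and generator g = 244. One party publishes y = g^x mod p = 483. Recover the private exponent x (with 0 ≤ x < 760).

4

Successive powers of 244 modulo 761:
  244^0=1  244^1=244  244^2=178  244^3=55  244^4=483
So 244^4 ≡ 483 (mod 761), giving x = 4.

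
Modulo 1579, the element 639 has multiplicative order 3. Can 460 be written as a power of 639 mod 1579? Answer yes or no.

no

460 ∈ ⟨639⟩ iff 460^3 ≡ 1 (mod 1579), since |⟨639⟩| = 3.
460^3 mod 1579 = 124.
Since 124 ≠ 1, 460 does not lie in the subgroup.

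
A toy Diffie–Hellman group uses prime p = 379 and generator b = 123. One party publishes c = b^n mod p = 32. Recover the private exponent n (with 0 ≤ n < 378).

355

Baby-step giant-step with m = ceil(sqrt(378)) = 20.
Baby table (123^j mod 379 for j=0..19):
  0:1  1:123  2:348  3:356  4:203  5:334  6:150  7:258
  8:277  9:340  10:130  11:72  12:139  13:42  14:239  15:214
  16:171  17:188  18:5  19:236
Giant step factor: 123^(-20) ≡ 22 (mod 379).
Scan 32·22^i mod 379 for i = 0, 1, …:
  i=0: 32   i=1: 325   i=2: 328   i=3: 15
  i=4: 330   i=5: 59   i=6: 161   i=7: 131
  i=8: 229   i=9: 111     …   i=16: 182
  i=17: 214
Match at i=17, j=15: n = 17·20 + 15 = 355.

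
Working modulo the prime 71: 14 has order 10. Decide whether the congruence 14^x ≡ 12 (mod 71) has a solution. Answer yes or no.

⟨14⟩ has order 10; its elements mod 71 are {1, 5, 14, 17, 25, 46, 54, 57, 66, 70}.
12 is not in this set.

no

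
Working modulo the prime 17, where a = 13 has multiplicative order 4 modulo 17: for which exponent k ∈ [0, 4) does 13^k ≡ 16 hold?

2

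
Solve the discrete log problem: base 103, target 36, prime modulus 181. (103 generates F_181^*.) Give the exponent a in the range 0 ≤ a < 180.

Baby-step giant-step with m = ceil(sqrt(180)) = 14.
Baby table (103^j mod 181 for j=0..13):
  0:1  1:103  2:111  3:30  4:13  5:72  6:176  7:28
  8:169  9:31  10:116  11:2  12:25  13:41
Giant step factor: 103^(-14) ≡ 178 (mod 181).
Scan 36·178^i mod 181 for i = 0, 1, …:
  i=0: 36   i=1: 73   i=2: 143   i=3: 114
  i=4: 20   i=5: 121   i=6: 180   i=7: 3
  i=8: 172   i=9: 27   i=10: 100   i=11: 62
  i=12: 176
Match at i=12, j=6: a = 12·14 + 6 = 174.

174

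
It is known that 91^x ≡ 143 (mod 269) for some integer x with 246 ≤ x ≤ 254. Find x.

252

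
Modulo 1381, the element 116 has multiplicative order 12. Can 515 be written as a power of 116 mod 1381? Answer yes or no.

515 ∈ ⟨116⟩ iff 515^12 ≡ 1 (mod 1381), since |⟨116⟩| = 12.
515^12 mod 1381 = 1095.
Since 1095 ≠ 1, 515 does not lie in the subgroup.

no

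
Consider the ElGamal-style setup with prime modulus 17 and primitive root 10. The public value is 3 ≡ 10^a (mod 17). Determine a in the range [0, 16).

11

Successive powers of 10 modulo 17:
  10^0=1  10^1=10  10^2=15  10^3=14  10^4=4  10^5=6
  10^6=9  10^7=5  10^8=16  10^9=7  10^10=2  10^11=3
So 10^11 ≡ 3 (mod 17), giving a = 11.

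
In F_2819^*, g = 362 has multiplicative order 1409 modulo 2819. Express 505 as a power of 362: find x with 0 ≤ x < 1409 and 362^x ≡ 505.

Baby-step giant-step with m = ceil(sqrt(1409)) = 38.
Baby table (362^j mod 2819 for j=0..37):
  0:1  1:362  2:1370  3:2615  4:2265  5:2420  6:2150  7:256
  8:2464  9:1164  10:1337  11:1945  12:2159  13:695  14:699  15:2147
  16:1989  17:1173  18:1776  19:180  20:323  21:1347  22:2746  23:1764
  24:1474  25:797  26:976  27:937  28:914  29:1045  30:544  31:2417
  32:1064  33:1784  34:257  35:7  36:2534  37:1133
Giant step factor: 362^(-38) ≡ 2438 (mod 2819).
Scan 505·2438^i mod 2819 for i = 0, 1, …:
  i=0: 505   i=1: 2106   i=2: 1029   i=3: 2611
  i=4: 316   i=5: 821   i=6: 108   i=7: 1137
  i=8: 929   i=9: 1245     …   i=17: 1760
  i=18: 362
Match at i=18, j=1: x = 18·38 + 1 = 685.

685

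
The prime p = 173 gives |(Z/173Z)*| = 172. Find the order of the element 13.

86

The order of 13 must divide p − 1 = 172 = 2^2 · 43.
Divisors: 1, 2, 4, 43, 86, 172.
Check each in increasing order: 13^1 ≡ 13;  13^2 ≡ 169;  13^4 ≡ 16;  13^43 ≡ 172;  13^86 ≡ 1.
Smallest exponent giving 1 is 86.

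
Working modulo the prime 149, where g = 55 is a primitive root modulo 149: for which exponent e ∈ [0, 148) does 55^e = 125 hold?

64

Baby-step giant-step with m = ceil(sqrt(148)) = 13.
Baby table (55^j mod 149 for j=0..12):
  0:1  1:55  2:45  3:91  4:88  5:72  6:86  7:111
  8:145  9:78  10:118  11:83  12:95
Giant step factor: 55^(-13) ≡ 15 (mod 149).
Scan 125·15^i mod 149 for i = 0, 1, …:
  i=0: 125   i=1: 87   i=2: 113   i=3: 56
  i=4: 95
Match at i=4, j=12: e = 4·13 + 12 = 64.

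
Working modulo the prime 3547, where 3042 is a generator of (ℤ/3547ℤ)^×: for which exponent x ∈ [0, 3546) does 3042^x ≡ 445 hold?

1042

Baby-step giant-step with m = ceil(sqrt(3546)) = 60.
Baby table (3042^j mod 3547 for j=0..59):
  0:1  1:3042  2:3188  3:398  4:1189  5:2545  6:2336  7:1471
  8:2015  9:414  10:203  11:348  12:1610  13:2760  14:171  15:2320
  16:2457  17:665  18:1140  19:2461  20:2192  21:3251  22:506  23:3401
  24:2790  25:2756  26:2191  27:209  28:865  29:3003  30:1601  31:211
  32:3402  33:2285  34:2397  35:2589  36:1398  37:3410  38:1792  39:3072
  40:2226  41:269  42:2488  43:2745  44:652  45:611  46:34  47:565
  48:1982  49:2891  50:1409  51:1402  52:1390  53:356  54:1117  55:3435
  56:3355  57:1191  58:1535  59:1618
Giant step factor: 3042^(-60) ≡ 230 (mod 3547).
Scan 445·230^i mod 3547 for i = 0, 1, …:
  i=0: 445   i=1: 3034   i=2: 2608   i=3: 397
  i=4: 2635   i=5: 3060   i=6: 1494   i=7: 3108
  i=8: 1893   i=9: 2656     …   i=16: 1421
  i=17: 506
Match at i=17, j=22: x = 17·60 + 22 = 1042.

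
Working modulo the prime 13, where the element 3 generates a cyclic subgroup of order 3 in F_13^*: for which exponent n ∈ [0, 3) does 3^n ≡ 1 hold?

Successive powers of 3 modulo 13:
  3^0=1
So 3^0 ≡ 1 (mod 13), giving n = 0.

0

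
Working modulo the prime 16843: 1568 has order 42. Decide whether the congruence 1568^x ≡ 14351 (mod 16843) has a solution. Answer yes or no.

no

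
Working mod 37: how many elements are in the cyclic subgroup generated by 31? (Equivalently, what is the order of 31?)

The order of 31 must divide p − 1 = 36 = 2^2 · 3^2.
Divisors: 1, 2, 3, 4, 6, 9, 12, 18, 36.
Check each in increasing order: 31^1 ≡ 31;  31^2 ≡ 36;  31^3 ≡ 6;  31^4 ≡ 1.
Smallest exponent giving 1 is 4.

4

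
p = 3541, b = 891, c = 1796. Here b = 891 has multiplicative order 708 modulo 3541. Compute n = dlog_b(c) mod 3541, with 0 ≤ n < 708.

586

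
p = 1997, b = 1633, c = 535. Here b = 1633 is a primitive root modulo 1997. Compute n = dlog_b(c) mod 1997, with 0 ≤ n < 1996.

1386

Baby-step giant-step with m = ceil(sqrt(1996)) = 45.
Baby table (1633^j mod 1997 for j=0..44):
  0:1  1:1633  2:694  3:1003  4:359  5:1126  6:1518  7:617
  8:1073  9:840  10:1778  11:1833  12:1783  13:13  14:1259  15:1034
  16:1057  17:673  18:659  19:1761  20:33  21:1967  22:935  23:1147
  24:1862  25:1212  26:169  27:391  28:1460  29:1759  30:761  31:579
  32:926  33:429  34:1607  35:173  36:932  37:242  38:1777  39:200
  40:1089  41:1007  42:900  43:1905  44:1536
Giant step factor: 1633^(-45) ≡ 107 (mod 1997).
Scan 535·107^i mod 1997 for i = 0, 1, …:
  i=0: 535   i=1: 1329   i=2: 416   i=3: 578
  i=4: 1936   i=5: 1461   i=6: 561   i=7: 117
  i=8: 537   i=9: 1543     …   i=29: 270
  i=30: 932
Match at i=30, j=36: n = 30·45 + 36 = 1386.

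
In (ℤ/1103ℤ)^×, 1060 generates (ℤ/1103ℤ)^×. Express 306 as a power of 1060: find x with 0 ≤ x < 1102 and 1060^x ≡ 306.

Baby-step giant-step with m = ceil(sqrt(1102)) = 34.
Baby table (1060^j mod 1103 for j=0..33):
  0:1  1:1060  2:746  3:1012  4:604  5:500  6:560  7:186
  8:826  9:881  10:722  11:941  12:348  13:478  14:403  15:319
  16:622  17:829  18:752  19:754  20:668  21:1057  22:875  23:980
  24:877  25:894  26:163  27:712  28:268  29:609  30:285  31:981
  32:834  33:537
Giant step factor: 1060^(-34) ≡ 383 (mod 1103).
Scan 306·383^i mod 1103 for i = 0, 1, …:
  i=0: 306   i=1: 280   i=2: 249   i=3: 509
  i=4: 819   i=5: 425   i=6: 634   i=7: 162
  i=8: 278   i=9: 586     …   i=22: 97
  i=23: 752
Match at i=23, j=18: x = 23·34 + 18 = 800.

800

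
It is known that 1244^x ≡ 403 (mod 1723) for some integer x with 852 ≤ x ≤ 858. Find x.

Compute 1244^852 mod 1723 = 403, then multiply by 1244 repeatedly:
  1244^852=403
Found 403 at exponent 852.

852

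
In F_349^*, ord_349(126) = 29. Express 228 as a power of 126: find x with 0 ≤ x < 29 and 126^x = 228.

Successive powers of 126 modulo 349:
  126^0=1  126^1=126  126^2=171  126^3=257  126^4=274  126^5=322
  126^6=88  126^7=269  126^8=41  126^9=280  126^10=31  126^11=67
  126^12=66  126^13=289  126^14=118  126^15=210  126^16=285  126^17=312
  126^18=224  126^19=304  126^20=263  126^21=332  126^22=301  126^23=234
  126^24=168  126^25=228
So 126^25 ≡ 228 (mod 349), giving x = 25.

25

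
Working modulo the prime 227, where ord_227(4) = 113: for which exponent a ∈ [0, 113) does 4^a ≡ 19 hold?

Baby-step giant-step with m = ceil(sqrt(113)) = 11.
Baby table (4^j mod 227 for j=0..10):
  0:1  1:4  2:16  3:64  4:29  5:116  6:10  7:40
  8:160  9:186  10:63
Giant step factor: 4^(-11) ≡ 109 (mod 227).
Scan 19·109^i mod 227 for i = 0, 1, …:
  i=0: 19   i=1: 28   i=2: 101   i=3: 113
  i=4: 59   i=5: 75   i=6: 3   i=7: 100
  i=8: 4
Match at i=8, j=1: a = 8·11 + 1 = 89.

89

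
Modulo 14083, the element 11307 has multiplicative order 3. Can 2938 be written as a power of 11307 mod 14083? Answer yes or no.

no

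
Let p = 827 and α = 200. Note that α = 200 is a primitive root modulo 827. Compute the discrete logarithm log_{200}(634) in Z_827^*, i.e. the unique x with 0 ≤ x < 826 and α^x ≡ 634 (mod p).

255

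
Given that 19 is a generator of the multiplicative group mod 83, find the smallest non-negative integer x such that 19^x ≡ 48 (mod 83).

40

Baby-step giant-step with m = ceil(sqrt(82)) = 10.
Baby table (19^j mod 83 for j=0..9):
  0:1  1:19  2:29  3:53  4:11  5:43  6:70  7:2
  8:38  9:58
Giant step factor: 19^(-10) ≡ 65 (mod 83).
Scan 48·65^i mod 83 for i = 0, 1, …:
  i=0: 48   i=1: 49   i=2: 31   i=3: 23
  i=4: 1
Match at i=4, j=0: x = 4·10 + 0 = 40.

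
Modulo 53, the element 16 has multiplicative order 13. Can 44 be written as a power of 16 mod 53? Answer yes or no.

yes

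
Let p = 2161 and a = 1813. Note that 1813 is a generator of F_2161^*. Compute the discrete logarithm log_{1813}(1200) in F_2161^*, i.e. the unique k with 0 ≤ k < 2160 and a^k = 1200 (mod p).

Baby-step giant-step with m = ceil(sqrt(2160)) = 47.
Baby table (1813^j mod 2161 for j=0..46):
  0:1  1:1813  2:88  3:1791  4:1261  5:2016  6:757  7:206
  8:1786  9:840  10:1576  11:446  12:384  13:350  14:1377  15:546
  16:160  17:506  18:1114  19:1308  20:787  21:571  22:104  23:545
  24:508  25:418  26:1484  27:47  28:932  29:1975  30:2059  31:920
  32:1829  33:1003  34:1038  35:1824  36:582  37:598  38:1513  39:760
  40:1323  41:2050  42:1891  43:1037  44:11  45:494  46:968
Giant step factor: 1813^(-47) ≡ 1535 (mod 2161).
Scan 1200·1535^i mod 2161 for i = 0, 1, …:
  i=0: 1200   i=1: 828   i=2: 312   i=3: 1339
  i=4: 254   i=5: 910   i=6: 844   i=7: 1101
  i=8: 133   i=9: 1021     …   i=19: 596
  i=20: 757
Match at i=20, j=6: k = 20·47 + 6 = 946.

946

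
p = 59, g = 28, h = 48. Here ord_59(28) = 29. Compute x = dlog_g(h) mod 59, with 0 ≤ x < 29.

23

Successive powers of 28 modulo 59:
  28^0=1  28^1=28  28^2=17  28^3=4  28^4=53  28^5=9
  28^6=16  28^7=35  28^8=36  28^9=5  28^10=22  28^11=26
  28^12=20  28^13=29  28^14=45  28^15=21  28^16=57  28^17=3
  28^18=25  28^19=51  28^20=12  28^21=41  28^22=27  28^23=48
So 28^23 ≡ 48 (mod 59), giving x = 23.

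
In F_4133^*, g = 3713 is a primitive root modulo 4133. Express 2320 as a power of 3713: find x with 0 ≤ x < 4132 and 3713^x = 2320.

Baby-step giant-step with m = ceil(sqrt(4132)) = 65.
Baby table (3713^j mod 4133 for j=0..64):
  0:1  1:3713  2:2814  3:158  4:3901  5:2381  6:166  7:541
  8:95  9:1430  10:2818  11:2611  12:2758  13:3013  14:3371  15:1799
  16:759  17:3594  18:3198  19:65  20:1631  21:1058  22:2004  23:1452
  24:1844  25:2524  26:2101  27:2042  28:2024  29:1318  30:262  31:1551
  32:1594  33:66  34:1211  35:3872  36:2162  37:1220  38:92  39:2690
  40:2642  41:2137  42:3454  43:3  44:2873  45:176  46:474  47:3437
  48:3010  49:498  50:1623  51:285  52:157  53:188  54:3700  55:8
  56:773  57:1847  58:1264  59:2277  60:2516  61:1328  62:195  63:760
  64:3174
Giant step factor: 3713^(-65) ≡ 1036 (mod 4133).
Scan 2320·1036^i mod 4133 for i = 0, 1, …:
  i=0: 2320   i=1: 2247   i=2: 1013   i=3: 3819
  i=4: 1203   i=5: 2275   i=6: 1090   i=7: 931
  i=8: 1527   i=9: 3166     …   i=13: 669
  i=14: 2873
Match at i=14, j=44: x = 14·65 + 44 = 954.

954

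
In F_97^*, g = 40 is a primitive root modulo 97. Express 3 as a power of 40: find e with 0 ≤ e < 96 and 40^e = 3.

Baby-step giant-step with m = ceil(sqrt(96)) = 10.
Baby table (40^j mod 97 for j=0..9):
  0:1  1:40  2:48  3:77  4:73  5:10  6:12  7:92
  8:91  9:51
Giant step factor: 40^(-10) ≡ 65 (mod 97).
Scan 3·65^i mod 97 for i = 0, 1, …:
  i=0: 3   i=1: 1
Match at i=1, j=0: e = 1·10 + 0 = 10.

10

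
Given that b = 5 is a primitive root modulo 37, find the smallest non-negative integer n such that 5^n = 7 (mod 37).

28

Successive powers of 5 modulo 37:
  5^0=1  5^1=5  5^2=25  5^3=14  5^4=33  5^5=17
  5^6=11  5^7=18  5^8=16  5^9=6  5^10=30  5^11=2
  5^12=10  5^13=13  5^14=28  5^15=29  5^16=34  5^17=22
  5^18=36  5^19=32  5^20=12  5^21=23  5^22=4  5^23=20
  5^24=26  5^25=19  5^26=21  5^27=31  5^28=7
So 5^28 ≡ 7 (mod 37), giving n = 28.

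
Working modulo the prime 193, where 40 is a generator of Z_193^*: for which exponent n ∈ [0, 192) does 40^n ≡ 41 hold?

145

Baby-step giant-step with m = ceil(sqrt(192)) = 14.
Baby table (40^j mod 193 for j=0..13):
  0:1  1:40  2:56  3:117  4:48  5:183  6:179  7:19
  8:181  9:99  10:100  11:140  12:3  13:120
Giant step factor: 40^(-14) ≡ 54 (mod 193).
Scan 41·54^i mod 193 for i = 0, 1, …:
  i=0: 41   i=1: 91   i=2: 89   i=3: 174
  i=4: 132   i=5: 180   i=6: 70   i=7: 113
  i=8: 119   i=9: 57   i=10: 183
Match at i=10, j=5: n = 10·14 + 5 = 145.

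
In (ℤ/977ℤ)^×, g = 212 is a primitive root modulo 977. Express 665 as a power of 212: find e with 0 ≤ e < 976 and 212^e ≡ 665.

Baby-step giant-step with m = ceil(sqrt(976)) = 32.
Baby table (212^j mod 977 for j=0..31):
  0:1  1:212  2:2  3:424  4:4  5:848  6:8  7:719
  8:16  9:461  10:32  11:922  12:64  13:867  14:128  15:757
  16:256  17:537  18:512  19:97  20:47  21:194  22:94  23:388
  24:188  25:776  26:376  27:575  28:752  29:173  30:527  31:346
Giant step factor: 212^(-32) ≡ 774 (mod 977).
Scan 665·774^i mod 977 for i = 0, 1, …:
  i=0: 665   i=1: 808   i=2: 112   i=3: 712
  i=4: 60   i=5: 521   i=6: 730   i=7: 314
  i=8: 740   i=9: 238   i=10: 536   i=11: 616
  i=12: 8
Match at i=12, j=6: e = 12·32 + 6 = 390.

390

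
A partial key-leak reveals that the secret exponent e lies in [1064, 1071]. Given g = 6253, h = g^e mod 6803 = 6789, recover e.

1066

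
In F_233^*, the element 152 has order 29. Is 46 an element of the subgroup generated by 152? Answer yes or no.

46 ∈ ⟨152⟩ iff 46^29 ≡ 1 (mod 233), since |⟨152⟩| = 29.
46^29 mod 233 = 1.
Since 1 = 1, 46 lies in the subgroup.

yes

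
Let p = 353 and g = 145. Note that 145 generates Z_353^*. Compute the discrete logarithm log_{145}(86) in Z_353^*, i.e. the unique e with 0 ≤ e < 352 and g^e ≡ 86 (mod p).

Baby-step giant-step with m = ceil(sqrt(352)) = 19.
Baby table (145^j mod 353 for j=0..18):
  0:1  1:145  2:198  3:117  4:21  5:221  6:275  7:339
  8:88  9:52  10:127  11:59  12:83  13:33  14:196  15:180
  16:331  17:340  18:233
Giant step factor: 145^(-19) ≡ 329 (mod 353).
Scan 86·329^i mod 353 for i = 0, 1, …:
  i=0: 86   i=1: 54   i=2: 116   i=3: 40
  i=4: 99   i=5: 95   i=6: 191   i=7: 5
  i=8: 233
Match at i=8, j=18: e = 8·19 + 18 = 170.

170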